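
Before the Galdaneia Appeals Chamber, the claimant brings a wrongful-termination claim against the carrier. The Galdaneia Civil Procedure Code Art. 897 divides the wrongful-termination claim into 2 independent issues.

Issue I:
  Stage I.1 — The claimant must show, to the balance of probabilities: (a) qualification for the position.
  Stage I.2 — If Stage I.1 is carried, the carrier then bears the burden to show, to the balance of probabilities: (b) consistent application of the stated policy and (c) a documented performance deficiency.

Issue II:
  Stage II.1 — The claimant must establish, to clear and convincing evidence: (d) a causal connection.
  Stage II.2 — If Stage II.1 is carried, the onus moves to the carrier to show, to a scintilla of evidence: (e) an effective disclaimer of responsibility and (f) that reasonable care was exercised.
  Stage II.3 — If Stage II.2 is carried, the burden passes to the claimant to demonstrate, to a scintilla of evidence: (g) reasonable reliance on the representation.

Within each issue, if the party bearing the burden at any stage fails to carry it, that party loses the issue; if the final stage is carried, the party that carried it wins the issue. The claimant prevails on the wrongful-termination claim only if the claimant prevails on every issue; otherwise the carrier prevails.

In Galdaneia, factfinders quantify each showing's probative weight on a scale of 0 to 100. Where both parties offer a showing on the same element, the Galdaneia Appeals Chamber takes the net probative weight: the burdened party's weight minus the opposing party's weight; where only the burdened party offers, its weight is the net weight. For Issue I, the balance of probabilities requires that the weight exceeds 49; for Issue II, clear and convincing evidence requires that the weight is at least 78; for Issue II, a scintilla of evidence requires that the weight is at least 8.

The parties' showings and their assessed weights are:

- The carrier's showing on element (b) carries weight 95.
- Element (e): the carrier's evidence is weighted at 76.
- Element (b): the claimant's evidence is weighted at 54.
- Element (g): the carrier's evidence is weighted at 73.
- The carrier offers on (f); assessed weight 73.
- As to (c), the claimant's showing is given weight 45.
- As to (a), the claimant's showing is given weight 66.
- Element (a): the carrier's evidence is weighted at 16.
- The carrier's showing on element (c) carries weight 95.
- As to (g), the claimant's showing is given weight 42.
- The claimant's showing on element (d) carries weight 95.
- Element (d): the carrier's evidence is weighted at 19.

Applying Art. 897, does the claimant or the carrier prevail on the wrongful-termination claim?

— Issue I —
Stage I.1 — burden on claimant; standard: the balance of probabilities (weight exceeds 49).
    (a): 66 − 16 = 50 > 49 [met]
  Stage I.1 carried; the burden shifts to the carrier.
Stage I.2 — burden on carrier; standard: the balance of probabilities (weight exceeds 49).
    (b): 95 − 54 = 41 ≤ 49 [not met]
    (c): 95 − 45 = 50 > 49 [met]
  Not every element is met, so the carrier fails to carry Stage I.2.
The analysis ends at Stage I.2; the claimant prevails on this issue.
— Issue II —
Stage II.1 (claimant, clear and convincing evidence, weight is at least 78): (d) net 95−19=76 < 78 — fails.
  The claimant does not carry Stage II.1.
So the carrier prevails on this issue.
Per-issue: Issue I → claimant; Issue II → carrier. The claimant must prevail on every issue; overall, the carrier prevails.

carrier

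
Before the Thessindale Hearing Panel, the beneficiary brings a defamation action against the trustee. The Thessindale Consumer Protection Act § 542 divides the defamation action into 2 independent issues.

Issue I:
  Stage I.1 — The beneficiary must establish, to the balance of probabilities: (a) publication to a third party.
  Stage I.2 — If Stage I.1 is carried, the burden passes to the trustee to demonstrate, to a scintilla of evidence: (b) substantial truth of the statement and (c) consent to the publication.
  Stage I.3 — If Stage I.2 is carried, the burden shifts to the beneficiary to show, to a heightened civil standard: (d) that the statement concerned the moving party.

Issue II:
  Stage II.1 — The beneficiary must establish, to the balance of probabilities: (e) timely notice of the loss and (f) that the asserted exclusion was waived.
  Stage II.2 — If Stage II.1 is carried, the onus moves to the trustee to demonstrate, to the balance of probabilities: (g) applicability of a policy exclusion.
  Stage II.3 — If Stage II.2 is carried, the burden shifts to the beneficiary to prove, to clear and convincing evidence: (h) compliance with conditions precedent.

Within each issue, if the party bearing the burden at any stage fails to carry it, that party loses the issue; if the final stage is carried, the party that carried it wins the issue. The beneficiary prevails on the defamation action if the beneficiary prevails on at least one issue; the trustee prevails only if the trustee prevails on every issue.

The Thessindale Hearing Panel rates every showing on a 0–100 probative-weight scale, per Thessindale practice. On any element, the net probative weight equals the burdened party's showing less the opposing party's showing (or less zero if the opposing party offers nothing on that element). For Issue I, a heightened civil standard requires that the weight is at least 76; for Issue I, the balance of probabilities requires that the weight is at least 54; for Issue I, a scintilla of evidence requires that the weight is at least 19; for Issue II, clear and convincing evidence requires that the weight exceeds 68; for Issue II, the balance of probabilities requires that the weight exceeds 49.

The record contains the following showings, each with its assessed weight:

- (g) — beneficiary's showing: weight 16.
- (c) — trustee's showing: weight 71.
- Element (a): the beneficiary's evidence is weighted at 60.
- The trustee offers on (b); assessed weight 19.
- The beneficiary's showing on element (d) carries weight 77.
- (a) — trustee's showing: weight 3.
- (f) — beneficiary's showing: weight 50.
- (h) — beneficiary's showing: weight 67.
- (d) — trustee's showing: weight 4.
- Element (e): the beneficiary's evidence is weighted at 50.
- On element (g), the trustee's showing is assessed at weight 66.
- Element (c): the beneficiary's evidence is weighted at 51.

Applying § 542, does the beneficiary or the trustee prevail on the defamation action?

trustee

— Issue I —
Stage I.1 — burden on beneficiary; standard: the balance of probabilities (weight is at least 54).
    (a): 60 − 3 = 57 ≥ 54 [met]
  Stage I.1 is satisfied; the onus moves to the trustee.
Stage I.2 — burden on trustee; standard: a scintilla of evidence (weight is at least 19).
    (b): 19 ≥ 19 [met]
    (c): 71 − 51 = 20 ≥ 19 [met]
  The trustee carries Stage I.2; the beneficiary now bears the burden.
Stage I.3 — burden on beneficiary; standard: a heightened civil standard (weight is at least 76).
    (d): 77 − 4 = 73 < 76 [not met]
  Not every element is met, so the beneficiary fails to carry Stage I.3.
The analysis ends at Stage I.3; the trustee prevails on this issue.
— Issue II —
Stage II.1 (beneficiary, the balance of probabilities, weight exceeds 49): (e) 50 > 49 — meets; (f) 50 > 49 — meets.
  Stage II.1 is satisfied; the onus moves to the trustee.
Stage II.2 (trustee, the balance of probabilities, weight exceeds 49): (g) net 66−16=50 > 49 — meets.
  All elements met. The burden passes to the beneficiary.
Stage II.3 (beneficiary, clear and convincing evidence, weight exceeds 68): (h) 67 ≤ 68 — fails.
  Not every element is met, so the beneficiary fails to carry Stage II.3.
The analysis ends at Stage II.3; the trustee prevails on this issue.
Per-issue: Issue I → trustee; Issue II → trustee. The beneficiary must prevail on at least one issue; overall, the trustee prevails.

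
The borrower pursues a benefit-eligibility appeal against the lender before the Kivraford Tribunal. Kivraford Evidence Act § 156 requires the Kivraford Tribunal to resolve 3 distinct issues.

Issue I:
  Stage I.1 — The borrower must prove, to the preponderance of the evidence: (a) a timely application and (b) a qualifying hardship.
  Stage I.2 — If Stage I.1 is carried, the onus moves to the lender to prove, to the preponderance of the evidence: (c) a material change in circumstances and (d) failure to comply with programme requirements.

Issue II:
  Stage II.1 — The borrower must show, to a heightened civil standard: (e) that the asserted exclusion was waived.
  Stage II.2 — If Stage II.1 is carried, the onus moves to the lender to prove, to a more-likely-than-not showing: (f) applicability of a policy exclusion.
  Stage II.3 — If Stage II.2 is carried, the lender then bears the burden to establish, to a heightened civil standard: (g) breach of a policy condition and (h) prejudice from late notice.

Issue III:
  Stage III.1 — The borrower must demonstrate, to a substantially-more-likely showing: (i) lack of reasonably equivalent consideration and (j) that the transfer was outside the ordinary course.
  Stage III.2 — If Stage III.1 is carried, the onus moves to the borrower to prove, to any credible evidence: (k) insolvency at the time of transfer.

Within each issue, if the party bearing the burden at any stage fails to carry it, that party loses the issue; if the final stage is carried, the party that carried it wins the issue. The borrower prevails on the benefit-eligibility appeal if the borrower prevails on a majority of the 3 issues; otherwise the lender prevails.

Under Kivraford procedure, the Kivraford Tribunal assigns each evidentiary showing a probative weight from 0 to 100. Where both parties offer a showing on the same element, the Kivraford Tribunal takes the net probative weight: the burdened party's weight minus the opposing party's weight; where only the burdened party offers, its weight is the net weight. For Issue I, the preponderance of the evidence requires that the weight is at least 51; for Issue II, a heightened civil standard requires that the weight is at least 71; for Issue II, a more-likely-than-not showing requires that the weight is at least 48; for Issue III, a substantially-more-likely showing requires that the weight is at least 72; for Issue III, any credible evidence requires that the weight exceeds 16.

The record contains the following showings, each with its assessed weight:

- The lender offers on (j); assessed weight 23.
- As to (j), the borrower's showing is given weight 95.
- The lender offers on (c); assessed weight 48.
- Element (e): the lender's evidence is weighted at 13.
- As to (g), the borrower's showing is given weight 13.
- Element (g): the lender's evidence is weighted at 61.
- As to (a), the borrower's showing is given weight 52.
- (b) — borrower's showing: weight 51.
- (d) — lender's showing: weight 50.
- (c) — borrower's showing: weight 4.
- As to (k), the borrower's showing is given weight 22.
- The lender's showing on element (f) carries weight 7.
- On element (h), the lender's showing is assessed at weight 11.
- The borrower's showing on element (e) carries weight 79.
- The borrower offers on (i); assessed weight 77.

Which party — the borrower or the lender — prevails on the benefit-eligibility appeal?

— Issue I —
Stage I.1 (borrower, the preponderance of the evidence, weight is at least 51): (a) 52 ≥ 51 — meets; (b) 51 ≥ 51 — meets.
  Stage I.1 is satisfied; the onus moves to the lender.
Stage I.2 (lender, the preponderance of the evidence, weight is at least 51): (c) net 48−4=44 < 51 — fails; (d) 50 < 51 — fails.
  The lender does not carry Stage I.2.
The analysis ends at Stage I.2; the borrower prevails on this issue.
— Issue II —
At Stage II.1 the borrower must meet a heightened civil standard (weight is at least 71): on (e) the weight is 79 less the opposing 13 gives net 66, which does not reach 71, so (e) does not meet the standard.
  Not every element is met, so the borrower fails to carry Stage II.1.
The analysis ends at Stage II.1; the lender prevails on this issue.
— Issue III —
At Stage III.1 the borrower must meet a substantially-more-likely showing (weight is at least 72): on (i) the weight is 77, ≥ 72, so (i) meets the standard; on (j) the weight is 95 less the opposing 23 gives net 72, ≥ 72, so (j) meets the standard.
  Stage III.1 carried; the burden remains with the borrower.
At Stage III.2 the borrower must meet any credible evidence (weight exceeds 16): on (k) the weight is 22, which does exceed 16, so (k) meets the standard.
  The borrower carries the last stage.
All stages carried — the borrower prevails on this issue.
Per-issue: Issue I → borrower; Issue II → lender; Issue III → borrower. The borrower must prevail on a majority of issues; overall, the borrower prevails.

borrower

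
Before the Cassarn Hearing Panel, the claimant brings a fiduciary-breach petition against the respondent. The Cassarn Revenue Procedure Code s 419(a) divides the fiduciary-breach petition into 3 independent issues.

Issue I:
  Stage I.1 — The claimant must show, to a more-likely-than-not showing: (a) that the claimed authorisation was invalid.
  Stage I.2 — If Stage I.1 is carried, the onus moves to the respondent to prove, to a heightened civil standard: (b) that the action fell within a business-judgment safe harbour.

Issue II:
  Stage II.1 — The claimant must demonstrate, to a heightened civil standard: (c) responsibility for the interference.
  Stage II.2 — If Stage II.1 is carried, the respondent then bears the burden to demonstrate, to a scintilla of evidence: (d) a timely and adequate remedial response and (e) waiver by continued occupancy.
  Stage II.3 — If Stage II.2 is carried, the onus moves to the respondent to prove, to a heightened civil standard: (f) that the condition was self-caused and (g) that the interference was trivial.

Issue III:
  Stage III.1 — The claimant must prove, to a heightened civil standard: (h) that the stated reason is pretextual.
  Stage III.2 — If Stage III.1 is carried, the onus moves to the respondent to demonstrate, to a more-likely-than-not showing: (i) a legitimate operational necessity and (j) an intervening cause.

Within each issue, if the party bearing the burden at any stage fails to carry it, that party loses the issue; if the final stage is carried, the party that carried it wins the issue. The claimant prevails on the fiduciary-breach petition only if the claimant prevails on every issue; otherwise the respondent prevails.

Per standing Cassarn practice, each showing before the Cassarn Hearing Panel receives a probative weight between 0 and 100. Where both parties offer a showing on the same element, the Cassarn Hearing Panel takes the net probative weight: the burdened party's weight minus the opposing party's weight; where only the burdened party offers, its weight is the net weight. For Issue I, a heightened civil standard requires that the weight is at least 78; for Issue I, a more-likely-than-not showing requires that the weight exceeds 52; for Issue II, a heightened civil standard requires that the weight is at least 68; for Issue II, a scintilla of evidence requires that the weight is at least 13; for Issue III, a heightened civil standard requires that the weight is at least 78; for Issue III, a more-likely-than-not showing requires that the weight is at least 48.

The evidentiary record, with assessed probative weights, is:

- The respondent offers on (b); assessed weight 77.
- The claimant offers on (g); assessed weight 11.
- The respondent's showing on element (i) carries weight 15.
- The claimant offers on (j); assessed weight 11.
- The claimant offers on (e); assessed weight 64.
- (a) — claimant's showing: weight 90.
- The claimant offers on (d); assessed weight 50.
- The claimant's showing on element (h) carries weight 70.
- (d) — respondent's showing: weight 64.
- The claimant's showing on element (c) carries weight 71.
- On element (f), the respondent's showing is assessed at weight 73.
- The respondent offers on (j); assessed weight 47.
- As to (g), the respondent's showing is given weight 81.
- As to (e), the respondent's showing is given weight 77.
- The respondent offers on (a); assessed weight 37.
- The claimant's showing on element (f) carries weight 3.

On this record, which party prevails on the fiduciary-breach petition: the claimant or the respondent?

— Issue I —
Stage I.1 — burden on claimant; standard: a more-likely-than-not showing (weight exceeds 52).
    (a): 90 − 37 = 53 > 52 [met]
  All elements met. The burden passes to the respondent.
Stage I.2 — burden on respondent; standard: a heightened civil standard (weight is at least 78).
    (b): 77 < 78 [not met]
  Not every element is met, so the respondent fails to carry Stage I.2.
So the claimant prevails on this issue.
— Issue II —
Stage II.1 — burden on claimant; standard: a heightened civil standard (weight is at least 68).
    (c): 71 ≥ 68 [met]
  All elements met. The burden passes to the respondent.
Stage II.2 — burden on respondent; standard: a scintilla of evidence (weight is at least 13).
    (d): 64 − 50 = 14 ≥ 13 [met]
    (e): 77 − 64 = 13 ≥ 13 [met]
  Stage II.2 is satisfied; the respondent continues to bear the burden.
Stage II.3 — burden on respondent; standard: a heightened civil standard (weight is at least 68).
    (f): 73 − 3 = 70 ≥ 68 [met]
    (g): 81 − 11 = 70 ≥ 68 [met]
  The respondent carries the last stage.
With every stage satisfied, the respondent prevails on this issue.
— Issue III —
Stage III.1 — burden on claimant; standard: a heightened civil standard (weight is at least 78).
    (h): 70 < 78 [not met]
  Stage III.1 not carried; the claimant fails its burden.
The respondent prevails on this issue.
Per-issue: Issue I → claimant; Issue II → respondent; Issue III → respondent. The claimant must prevail on every issue; overall, the respondent prevails.

respondent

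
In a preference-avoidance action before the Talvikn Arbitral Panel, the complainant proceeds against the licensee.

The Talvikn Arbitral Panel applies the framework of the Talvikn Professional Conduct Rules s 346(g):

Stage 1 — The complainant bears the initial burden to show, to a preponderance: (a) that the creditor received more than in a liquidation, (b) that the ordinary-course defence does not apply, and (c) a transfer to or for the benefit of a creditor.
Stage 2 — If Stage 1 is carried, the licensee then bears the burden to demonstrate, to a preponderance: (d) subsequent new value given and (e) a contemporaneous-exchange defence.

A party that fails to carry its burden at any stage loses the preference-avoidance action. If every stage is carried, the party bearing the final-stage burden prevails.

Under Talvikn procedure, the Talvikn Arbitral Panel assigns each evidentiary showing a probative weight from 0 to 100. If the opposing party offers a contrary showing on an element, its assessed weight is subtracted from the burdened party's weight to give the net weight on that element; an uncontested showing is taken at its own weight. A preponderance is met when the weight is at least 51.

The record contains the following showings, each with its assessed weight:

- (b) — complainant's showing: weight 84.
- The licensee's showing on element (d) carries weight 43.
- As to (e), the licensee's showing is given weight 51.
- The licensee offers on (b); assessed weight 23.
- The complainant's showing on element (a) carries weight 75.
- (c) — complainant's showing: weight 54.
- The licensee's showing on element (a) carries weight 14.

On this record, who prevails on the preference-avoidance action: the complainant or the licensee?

Stage 1 (complainant, a preponderance, weight is at least 51): (a) net 75−14=61 ≥ 51 — meets; (b) net 84−23=61 ≥ 51 — meets; (c) 54 ≥ 51 — meets.
  Stage 1 carried; the burden shifts to the licensee.
Stage 2 (licensee, a preponderance, weight is at least 51): (d) 43 < 51 — fails; (e) 51 ≥ 51 — meets.
  The licensee does not carry Stage 2.
The analysis ends at Stage 2; the complainant prevails.

complainant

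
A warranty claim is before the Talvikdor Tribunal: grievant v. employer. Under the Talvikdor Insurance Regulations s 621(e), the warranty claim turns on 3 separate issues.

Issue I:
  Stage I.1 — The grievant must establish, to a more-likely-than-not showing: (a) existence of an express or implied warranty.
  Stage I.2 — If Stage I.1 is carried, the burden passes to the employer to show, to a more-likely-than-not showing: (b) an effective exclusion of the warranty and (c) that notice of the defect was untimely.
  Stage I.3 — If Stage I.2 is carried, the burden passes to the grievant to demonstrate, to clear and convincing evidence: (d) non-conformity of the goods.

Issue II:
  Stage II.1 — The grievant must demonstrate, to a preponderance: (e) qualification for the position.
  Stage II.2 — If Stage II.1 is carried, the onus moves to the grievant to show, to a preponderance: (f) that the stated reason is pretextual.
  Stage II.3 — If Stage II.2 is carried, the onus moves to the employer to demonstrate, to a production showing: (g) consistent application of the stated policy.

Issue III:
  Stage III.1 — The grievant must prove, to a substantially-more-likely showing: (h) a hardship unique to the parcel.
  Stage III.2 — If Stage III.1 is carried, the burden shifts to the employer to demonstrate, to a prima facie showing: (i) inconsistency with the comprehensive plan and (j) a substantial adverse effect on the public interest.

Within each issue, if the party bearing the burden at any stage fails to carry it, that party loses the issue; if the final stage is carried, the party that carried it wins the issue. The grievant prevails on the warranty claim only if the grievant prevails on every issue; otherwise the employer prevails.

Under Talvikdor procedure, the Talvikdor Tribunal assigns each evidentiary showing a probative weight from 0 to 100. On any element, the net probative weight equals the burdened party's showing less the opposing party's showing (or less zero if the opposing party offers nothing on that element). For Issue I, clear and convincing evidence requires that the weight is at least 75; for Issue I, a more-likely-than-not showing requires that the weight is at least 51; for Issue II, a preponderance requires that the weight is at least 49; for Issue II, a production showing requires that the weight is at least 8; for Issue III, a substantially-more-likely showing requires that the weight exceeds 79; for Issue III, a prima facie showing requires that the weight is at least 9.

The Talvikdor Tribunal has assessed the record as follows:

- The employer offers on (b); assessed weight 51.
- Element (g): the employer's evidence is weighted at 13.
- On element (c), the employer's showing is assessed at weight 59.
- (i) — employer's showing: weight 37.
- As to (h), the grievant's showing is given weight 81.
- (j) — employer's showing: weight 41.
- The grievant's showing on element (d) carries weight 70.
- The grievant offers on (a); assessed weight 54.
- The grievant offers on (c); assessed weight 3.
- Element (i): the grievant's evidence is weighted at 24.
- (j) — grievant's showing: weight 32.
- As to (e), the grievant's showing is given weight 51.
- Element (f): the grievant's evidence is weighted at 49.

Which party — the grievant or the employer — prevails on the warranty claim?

— Issue I —
Stage I.1 (grievant, a more-likely-than-not showing, weight is at least 51): (a) 54 ≥ 51 — meets.
  Stage I.1 carried; the burden shifts to the employer.
Stage I.2 (employer, a more-likely-than-not showing, weight is at least 51): (b) 51 ≥ 51 — meets; (c) net 59−3=56 ≥ 51 — meets.
  The employer carries Stage I.2; the grievant now bears the burden.
Stage I.3 (grievant, clear and convincing evidence, weight is at least 75): (d) 70 < 75 — fails.
  Stage I.3 not carried; the grievant fails its burden.
The employer prevails on this issue.
— Issue II —
Stage II.1 (grievant, a preponderance, weight is at least 49): (e) 51 ≥ 49 — meets.
  All elements met. The grievant retains the burden for Stage II.2.
Stage II.2 (grievant, a preponderance, weight is at least 49): (f) 49 ≥ 49 — meets.
  Stage II.2 carried; the burden shifts to the employer.
Stage II.3 (employer, a production showing, weight is at least 8): (g) 13 ≥ 8 — meets.
  Stage II.3 carried; the final stage is satisfied.
All stages carried — the employer prevails on this issue.
— Issue III —
At Stage III.1 the grievant must meet a substantially-more-likely showing (weight exceeds 79): on (h) the weight is 81, which does exceed 79, so (h) meets the standard.
  The grievant carries Stage III.1; the employer now bears the burden.
At Stage III.2 the employer must meet a prima facie showing (weight is at least 9): on (i) the weight is 37 less the opposing 24 gives net 13, which does reach 9, so (i) meets the standard; on (j) the weight is 41 less the opposing 32 gives net 9, ≥ 9, so (j) meets the standard.
  The employer carries the last stage.
Every stage carried; the employer prevails on this issue.
Per-issue: Issue I → employer; Issue II → employer; Issue III → employer. The grievant must prevail on every issue; overall, the employer prevails.

employer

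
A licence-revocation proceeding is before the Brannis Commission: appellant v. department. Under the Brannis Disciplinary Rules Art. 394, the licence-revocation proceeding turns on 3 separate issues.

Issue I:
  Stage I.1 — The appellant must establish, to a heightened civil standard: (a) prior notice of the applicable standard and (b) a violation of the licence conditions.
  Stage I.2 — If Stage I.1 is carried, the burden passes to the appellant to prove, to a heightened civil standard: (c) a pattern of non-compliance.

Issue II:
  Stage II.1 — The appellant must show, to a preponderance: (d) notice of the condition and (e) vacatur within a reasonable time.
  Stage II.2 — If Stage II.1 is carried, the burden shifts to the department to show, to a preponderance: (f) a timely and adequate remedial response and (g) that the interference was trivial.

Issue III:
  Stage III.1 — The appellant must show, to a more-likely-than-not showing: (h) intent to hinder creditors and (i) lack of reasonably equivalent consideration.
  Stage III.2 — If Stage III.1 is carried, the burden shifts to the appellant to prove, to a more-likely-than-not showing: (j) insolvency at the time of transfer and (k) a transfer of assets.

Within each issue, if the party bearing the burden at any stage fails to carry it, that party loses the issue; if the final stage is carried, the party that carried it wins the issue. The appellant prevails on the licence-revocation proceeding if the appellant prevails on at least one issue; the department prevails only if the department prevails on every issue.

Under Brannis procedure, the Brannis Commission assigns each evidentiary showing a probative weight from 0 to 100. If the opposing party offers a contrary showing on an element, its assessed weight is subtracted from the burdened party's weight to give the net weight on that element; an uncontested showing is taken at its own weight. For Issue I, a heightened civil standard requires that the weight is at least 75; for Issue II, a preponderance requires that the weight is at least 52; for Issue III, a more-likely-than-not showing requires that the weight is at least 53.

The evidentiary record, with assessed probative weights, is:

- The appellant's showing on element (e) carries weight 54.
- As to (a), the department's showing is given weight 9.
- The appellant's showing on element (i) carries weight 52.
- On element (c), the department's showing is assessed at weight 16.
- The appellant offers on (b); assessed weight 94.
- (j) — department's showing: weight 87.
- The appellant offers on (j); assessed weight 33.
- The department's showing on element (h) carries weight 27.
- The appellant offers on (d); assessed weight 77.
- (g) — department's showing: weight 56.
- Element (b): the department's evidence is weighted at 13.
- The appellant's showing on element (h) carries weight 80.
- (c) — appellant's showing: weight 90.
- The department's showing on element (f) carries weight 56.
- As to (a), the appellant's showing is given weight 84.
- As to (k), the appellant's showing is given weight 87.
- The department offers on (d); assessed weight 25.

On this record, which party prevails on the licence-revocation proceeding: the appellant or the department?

— Issue I —
Stage I.1 (appellant, a heightened civil standard, weight is at least 75): (a) net 84−9=75 ≥ 75 — meets; (b) net 94−13=81 ≥ 75 — meets.
  All elements met. The appellant retains the burden for Stage I.2.
Stage I.2 (appellant, a heightened civil standard, weight is at least 75): (c) net 90−16=74 < 75 — fails.
  Stage I.2 not carried; the appellant fails its burden.
So the department prevails on this issue.
— Issue II —
At Stage II.1 the appellant must meet a preponderance (weight is at least 52): on (d) the weight is 77 less the opposing 25 gives net 52, ≥ 52, so (d) meets the standard; on (e) the weight is 54, ≥ 52, so (e) meets the standard.
  The appellant carries Stage II.1; the department now bears the burden.
At Stage II.2 the department must meet a preponderance (weight is at least 52): on (f) the weight is 56, which does reach 52, so (f) meets the standard; on (g) the weight is 56, ≥ 52, so (g) meets the standard.
  Stage II.2 carried; the final stage is satisfied.
Every stage carried; the department prevails on this issue.
— Issue III —
At Stage III.1 the appellant must meet a more-likely-than-not showing (weight is at least 53): on (h) the weight is 80 less the opposing 27 gives net 53, ≥ 53, so (h) meets the standard; on (i) the weight is 52, < 53, so (i) does not meet the standard.
  Stage III.1 not carried; the appellant fails its burden.
The analysis ends at Stage III.1; the department prevails on this issue.
Per-issue: Issue I → department; Issue II → department; Issue III → department. The appellant must prevail on at least one issue; overall, the department prevails.

department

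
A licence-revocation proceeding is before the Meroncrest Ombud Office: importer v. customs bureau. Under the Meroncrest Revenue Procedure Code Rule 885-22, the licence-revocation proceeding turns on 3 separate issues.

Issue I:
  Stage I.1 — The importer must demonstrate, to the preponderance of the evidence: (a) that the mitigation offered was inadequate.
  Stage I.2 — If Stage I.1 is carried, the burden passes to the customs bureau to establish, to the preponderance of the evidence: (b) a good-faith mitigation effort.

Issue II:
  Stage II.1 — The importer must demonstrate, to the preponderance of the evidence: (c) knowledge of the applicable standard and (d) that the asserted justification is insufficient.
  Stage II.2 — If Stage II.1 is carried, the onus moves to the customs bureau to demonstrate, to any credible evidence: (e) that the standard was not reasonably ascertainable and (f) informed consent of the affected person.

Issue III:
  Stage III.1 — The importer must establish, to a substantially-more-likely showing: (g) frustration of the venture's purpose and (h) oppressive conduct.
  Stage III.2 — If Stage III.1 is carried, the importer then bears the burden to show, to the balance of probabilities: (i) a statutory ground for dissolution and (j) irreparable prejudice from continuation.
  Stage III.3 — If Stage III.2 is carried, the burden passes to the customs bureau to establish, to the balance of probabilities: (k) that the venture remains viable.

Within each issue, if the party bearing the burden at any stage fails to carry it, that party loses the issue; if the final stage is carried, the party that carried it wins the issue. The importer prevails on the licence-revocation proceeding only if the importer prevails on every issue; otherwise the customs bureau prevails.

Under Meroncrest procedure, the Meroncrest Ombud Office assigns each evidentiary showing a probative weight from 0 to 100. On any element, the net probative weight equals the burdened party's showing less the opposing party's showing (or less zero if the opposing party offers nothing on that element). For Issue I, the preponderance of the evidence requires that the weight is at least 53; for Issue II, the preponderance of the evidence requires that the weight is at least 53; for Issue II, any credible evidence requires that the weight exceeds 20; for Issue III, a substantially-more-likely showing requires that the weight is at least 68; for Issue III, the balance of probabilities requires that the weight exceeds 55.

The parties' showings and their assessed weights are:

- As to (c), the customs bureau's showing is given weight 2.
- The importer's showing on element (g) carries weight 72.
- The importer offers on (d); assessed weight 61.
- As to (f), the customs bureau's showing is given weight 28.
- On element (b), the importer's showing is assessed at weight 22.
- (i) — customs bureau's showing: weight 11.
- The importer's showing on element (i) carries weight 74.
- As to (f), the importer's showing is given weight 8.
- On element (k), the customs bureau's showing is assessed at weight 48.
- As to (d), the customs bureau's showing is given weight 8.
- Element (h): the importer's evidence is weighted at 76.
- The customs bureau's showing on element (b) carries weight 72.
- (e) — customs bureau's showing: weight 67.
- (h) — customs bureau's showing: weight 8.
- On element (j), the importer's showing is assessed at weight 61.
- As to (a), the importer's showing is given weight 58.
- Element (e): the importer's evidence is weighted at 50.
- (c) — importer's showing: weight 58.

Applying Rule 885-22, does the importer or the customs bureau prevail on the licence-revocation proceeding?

importer

— Issue I —
Stage I.1 — burden on importer; standard: the preponderance of the evidence (weight is at least 53).
    (a): 58 ≥ 53 [met]
  Stage I.1 is satisfied; the onus moves to the customs bureau.
Stage I.2 — burden on customs bureau; standard: the preponderance of the evidence (weight is at least 53).
    (b): 72 − 22 = 50 < 53 [not met]
  The customs bureau does not carry Stage I.2.
So the importer prevails on this issue.
— Issue II —
Stage II.1 (importer, the preponderance of the evidence, weight is at least 53): (c) net 58−2=56 ≥ 53 — meets; (d) net 61−8=53 ≥ 53 — meets.
  Stage II.1 is satisfied; the onus moves to the customs bureau.
Stage II.2 (customs bureau, any credible evidence, weight exceeds 20): (e) net 67−50=17 ≤ 20 — fails; (f) net 28−8=20 ≤ 20 — fails.
  Not every element is met, so the customs bureau fails to carry Stage II.2.
The importer prevails on this issue.
— Issue III —
Stage III.1 — burden on importer; standard: a substantially-more-likely showing (weight is at least 68).
    (g): 72 ≥ 68 [met]
    (h): 76 − 8 = 68 ≥ 68 [met]
  All elements met. The importer retains the burden for Stage III.2.
Stage III.2 — burden on importer; standard: the balance of probabilities (weight exceeds 55).
    (i): 74 − 11 = 63 > 55 [met]
    (j): 61 > 55 [met]
  Stage III.2 carried; the burden shifts to the customs bureau.
Stage III.3 — burden on customs bureau; standard: the balance of probabilities (weight exceeds 55).
    (k): 48 ≤ 55 [not met]
  Stage III.3 not carried; the customs bureau fails its burden.
The analysis ends at Stage III.3; the importer prevails on this issue.
Per-issue: Issue I → importer; Issue II → importer; Issue III → importer. The importer must prevail on every issue; overall, the importer prevails.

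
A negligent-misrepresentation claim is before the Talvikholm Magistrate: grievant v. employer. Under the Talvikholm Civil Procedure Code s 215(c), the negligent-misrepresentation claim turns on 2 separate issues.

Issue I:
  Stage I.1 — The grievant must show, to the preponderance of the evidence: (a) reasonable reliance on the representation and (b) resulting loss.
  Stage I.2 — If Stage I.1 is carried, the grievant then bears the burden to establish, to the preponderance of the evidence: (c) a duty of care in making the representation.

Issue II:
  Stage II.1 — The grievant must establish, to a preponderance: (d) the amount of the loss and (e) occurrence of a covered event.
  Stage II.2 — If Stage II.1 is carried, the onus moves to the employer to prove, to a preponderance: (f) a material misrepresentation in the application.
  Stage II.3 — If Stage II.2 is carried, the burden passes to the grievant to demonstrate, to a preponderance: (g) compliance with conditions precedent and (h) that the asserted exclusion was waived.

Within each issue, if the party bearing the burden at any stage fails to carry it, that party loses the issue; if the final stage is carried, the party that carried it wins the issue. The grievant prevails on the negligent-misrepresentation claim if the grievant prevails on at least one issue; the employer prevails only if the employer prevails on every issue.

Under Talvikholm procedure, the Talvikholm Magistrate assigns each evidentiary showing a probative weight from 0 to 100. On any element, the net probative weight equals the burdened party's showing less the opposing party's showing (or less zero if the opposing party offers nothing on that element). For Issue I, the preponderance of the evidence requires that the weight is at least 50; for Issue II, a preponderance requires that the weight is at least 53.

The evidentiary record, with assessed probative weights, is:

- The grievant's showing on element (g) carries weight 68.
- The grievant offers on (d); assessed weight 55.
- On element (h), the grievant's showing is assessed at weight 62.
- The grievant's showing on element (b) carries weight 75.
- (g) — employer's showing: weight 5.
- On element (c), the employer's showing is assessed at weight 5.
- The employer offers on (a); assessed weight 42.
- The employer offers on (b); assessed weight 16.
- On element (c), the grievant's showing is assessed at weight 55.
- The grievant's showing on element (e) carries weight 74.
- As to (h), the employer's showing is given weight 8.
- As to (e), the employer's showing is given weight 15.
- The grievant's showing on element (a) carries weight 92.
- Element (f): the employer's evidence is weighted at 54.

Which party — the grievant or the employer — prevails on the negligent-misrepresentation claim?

grievant

— Issue I —
Stage I.1 — burden on grievant; standard: the preponderance of the evidence (weight is at least 50).
    (a): 92 − 42 = 50 ≥ 50 [met]
    (b): 75 − 16 = 59 ≥ 50 [met]
  All elements met. The grievant retains the burden for Stage I.2.
Stage I.2 — burden on grievant; standard: the preponderance of the evidence (weight is at least 50).
    (c): 55 − 5 = 50 ≥ 50 [met]
  The grievant carries the last stage.
Every stage carried; the grievant prevails on this issue.
— Issue II —
Stage II.1 (grievant, a preponderance, weight is at least 53): (d) 55 ≥ 53 — meets; (e) net 74−15=59 ≥ 53 — meets.
  Stage II.1 carried; the burden shifts to the employer.
Stage II.2 (employer, a preponderance, weight is at least 53): (f) 54 ≥ 53 — meets.
  All elements met. The burden passes to the grievant.
Stage II.3 (grievant, a preponderance, weight is at least 53): (g) net 68−5=63 ≥ 53 — meets; (h) net 62−8=54 ≥ 53 — meets.
  All elements met at the final stage.
With every stage satisfied, the grievant prevails on this issue.
Per-issue: Issue I → grievant; Issue II → grievant. The grievant must prevail on at least one issue; overall, the grievant prevails.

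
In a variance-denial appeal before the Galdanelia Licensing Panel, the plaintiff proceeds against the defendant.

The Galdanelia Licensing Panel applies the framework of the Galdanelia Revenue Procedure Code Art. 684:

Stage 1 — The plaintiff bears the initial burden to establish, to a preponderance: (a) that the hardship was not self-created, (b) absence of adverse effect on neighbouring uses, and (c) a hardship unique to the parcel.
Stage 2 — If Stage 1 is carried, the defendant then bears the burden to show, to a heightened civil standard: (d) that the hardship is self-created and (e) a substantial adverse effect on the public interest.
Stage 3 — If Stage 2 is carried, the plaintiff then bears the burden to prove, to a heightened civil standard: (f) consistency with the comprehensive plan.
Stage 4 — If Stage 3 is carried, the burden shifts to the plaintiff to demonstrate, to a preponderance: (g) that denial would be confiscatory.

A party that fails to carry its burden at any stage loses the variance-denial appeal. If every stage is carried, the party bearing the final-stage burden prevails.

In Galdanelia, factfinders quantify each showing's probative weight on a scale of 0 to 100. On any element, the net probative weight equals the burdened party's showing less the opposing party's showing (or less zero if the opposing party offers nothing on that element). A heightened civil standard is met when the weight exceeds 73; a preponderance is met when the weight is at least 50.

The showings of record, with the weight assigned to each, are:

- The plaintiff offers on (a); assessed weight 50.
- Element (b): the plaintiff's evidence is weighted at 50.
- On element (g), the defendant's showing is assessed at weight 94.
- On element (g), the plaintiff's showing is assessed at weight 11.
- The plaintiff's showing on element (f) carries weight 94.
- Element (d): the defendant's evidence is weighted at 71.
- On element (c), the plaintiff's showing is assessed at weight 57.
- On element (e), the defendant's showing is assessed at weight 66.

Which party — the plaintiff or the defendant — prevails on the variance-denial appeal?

Stage 1 — burden on plaintiff; standard: a preponderance (weight is at least 50).
    (a): 50 ≥ 50 [met]
    (b): 50 ≥ 50 [met]
    (c): 57 ≥ 50 [met]
  Stage 1 carried; the burden shifts to the defendant.
Stage 2 — burden on defendant; standard: a heightened civil standard (weight exceeds 73).
    (d): 71 ≤ 73 [not met]
    (e): 66 ≤ 73 [not met]
  Stage 2 not carried; the defendant fails its burden.
The plaintiff prevails.

plaintiff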